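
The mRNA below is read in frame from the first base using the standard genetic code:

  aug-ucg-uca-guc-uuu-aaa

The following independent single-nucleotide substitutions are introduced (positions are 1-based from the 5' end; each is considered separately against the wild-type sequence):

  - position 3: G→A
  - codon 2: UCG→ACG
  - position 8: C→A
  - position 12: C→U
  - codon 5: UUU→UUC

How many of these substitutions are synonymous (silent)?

Codon 1: AUG (Met) → AUA (Ile) — missense.
Codon 2: UCG (Ser) → ACG (Thr) — missense.
Codon 3: UCA (Ser) → UAA (Stop) — nonsense.
Codon 4: GUC (Val) → GUU (Val) — synonymous.
Codon 5: UUU (Phe) → UUC (Phe) — synonymous.
Synonymous: 2 of 5.

2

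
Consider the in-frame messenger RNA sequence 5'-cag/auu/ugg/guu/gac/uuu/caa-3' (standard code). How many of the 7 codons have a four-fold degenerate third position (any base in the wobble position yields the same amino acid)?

1

Codon 1 CAG (Gln): third position 2-fold.
Codon 2 AUU (Ile): third position 3-fold.
Codon 3 UGG (Trp): third position 1-fold.
Codon 4 GUU (Val): third position 4-fold.
Codon 5 GAC (Asp): third position 2-fold.
Codon 6 UUU (Phe): third position 2-fold.
Codon 7 CAA (Gln): third position 2-fold.
Four-fold degenerate third positions: 1.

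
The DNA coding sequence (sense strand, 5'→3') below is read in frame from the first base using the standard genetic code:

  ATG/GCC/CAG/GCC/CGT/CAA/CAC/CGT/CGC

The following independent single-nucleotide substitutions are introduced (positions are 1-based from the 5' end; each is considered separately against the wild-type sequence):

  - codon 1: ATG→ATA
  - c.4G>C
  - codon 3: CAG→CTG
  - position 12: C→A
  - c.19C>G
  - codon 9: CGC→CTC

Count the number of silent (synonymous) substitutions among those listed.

1

Codon 1: ATG (Met) → ATA (Ile) — missense.
Codon 2: GCC (Ala) → CCC (Pro) — missense.
Codon 3: CAG (Gln) → CTG (Leu) — missense.
Codon 4: GCC (Ala) → GCA (Ala) — synonymous.
Codon 7: CAC (His) → GAC (Asp) — missense.
Codon 9: CGC (Arg) → CTC (Leu) — missense.
Synonymous: 1 of 6.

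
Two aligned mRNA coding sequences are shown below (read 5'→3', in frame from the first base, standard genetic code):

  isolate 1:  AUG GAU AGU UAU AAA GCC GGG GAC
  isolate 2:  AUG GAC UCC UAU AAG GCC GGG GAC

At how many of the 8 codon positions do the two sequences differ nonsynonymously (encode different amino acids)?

Codon 1: AUG Met / AUG Met — identical.
Codon 2: GAU Asp / GAC Asp — synonymous.
Codon 3: AGU Ser / UCC Ser — synonymous.
Codon 4: UAU Tyr / UAU Tyr — identical.
Codon 5: AAA Lys / AAG Lys — synonymous.
Codon 6: GCC Ala / GCC Ala — identical.
Codon 7: GGG Gly / GGG Gly — identical.
Codon 8: GAC Asp / GAC Asp — identical.
Nonsynonymous differences: 0.

0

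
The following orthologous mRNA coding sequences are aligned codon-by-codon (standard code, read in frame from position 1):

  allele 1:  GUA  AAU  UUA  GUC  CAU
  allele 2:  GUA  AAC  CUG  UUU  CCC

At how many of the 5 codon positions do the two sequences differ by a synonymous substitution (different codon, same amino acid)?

Codon 1: GUA Val / GUA Val — identical.
Codon 2: AAU Asn / AAC Asn — synonymous.
Codon 3: UUA Leu / CUG Leu — synonymous.
Codon 4: GUC Val / UUU Phe — nonsynonymous.
Codon 5: CAU His / CCC Pro — nonsynonymous.
Synonymous differences: 2.

2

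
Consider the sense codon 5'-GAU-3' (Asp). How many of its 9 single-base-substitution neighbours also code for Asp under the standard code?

1

Position 1: none → 0 synonymous.
Position 2: none → 0 synonymous.
Position 3: GAC → 1 synonymous.
Total: 0 + 0 + 1 = 1.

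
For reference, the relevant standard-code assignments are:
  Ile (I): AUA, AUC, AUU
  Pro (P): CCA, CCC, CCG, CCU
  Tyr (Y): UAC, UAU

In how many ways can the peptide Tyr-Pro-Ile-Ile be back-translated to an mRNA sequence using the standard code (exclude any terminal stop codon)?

Tyr: 2 codons.
Pro: 4 codons.
Ile: 3 codons.
Ile: 3 codons.
2 × 4 × 3 × 3 = 72.

72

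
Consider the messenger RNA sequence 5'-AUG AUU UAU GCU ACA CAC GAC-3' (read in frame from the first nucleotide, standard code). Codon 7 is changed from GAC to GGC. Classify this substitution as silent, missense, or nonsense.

missense

Position 20 falls in codon 7: GAC → Asp.
After the substitution the codon is GGC → Gly.
Asp ≠ Gly, so this is a missense mutation.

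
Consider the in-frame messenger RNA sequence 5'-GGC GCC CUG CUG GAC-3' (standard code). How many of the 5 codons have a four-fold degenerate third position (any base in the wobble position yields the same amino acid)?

4

Codon 1 GGC (Gly): third position 4-fold.
Codon 2 GCC (Ala): third position 4-fold.
Codon 3 CUG (Leu): third position 4-fold.
Codon 4 CUG (Leu): third position 4-fold.
Codon 5 GAC (Asp): third position 2-fold.
Four-fold degenerate third positions: 4.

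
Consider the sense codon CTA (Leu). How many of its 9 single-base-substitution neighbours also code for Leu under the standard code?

4

Position 1: TTA → 1 synonymous.
Position 2: none → 0 synonymous.
Position 3: CTT, CTC, CTG → 3 synonymous.
Total: 1 + 0 + 3 = 4.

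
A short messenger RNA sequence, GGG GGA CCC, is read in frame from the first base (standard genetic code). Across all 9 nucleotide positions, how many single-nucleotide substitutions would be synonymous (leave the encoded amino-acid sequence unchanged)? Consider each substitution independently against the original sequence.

9

Codon 1 (GGG, Gly): 3 synonymous substitutions.
Codon 2 (GGA, Gly): 3 synonymous substitutions.
Codon 3 (CCC, Pro): 3 synonymous substitutions.
Total: 3 + 3 + 3 = 9.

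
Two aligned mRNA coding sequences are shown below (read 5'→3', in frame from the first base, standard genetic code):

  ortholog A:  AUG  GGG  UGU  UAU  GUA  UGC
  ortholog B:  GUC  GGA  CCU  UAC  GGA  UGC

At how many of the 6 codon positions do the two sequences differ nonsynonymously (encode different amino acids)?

3

Codon 1: AUG Met / GUC Val — nonsynonymous.
Codon 2: GGG Gly / GGA Gly — synonymous.
Codon 3: UGU Cys / CCU Pro — nonsynonymous.
Codon 4: UAU Tyr / UAC Tyr — synonymous.
Codon 5: GUA Val / GGA Gly — nonsynonymous.
Codon 6: UGC Cys / UGC Cys — identical.
Nonsynonymous differences: 3.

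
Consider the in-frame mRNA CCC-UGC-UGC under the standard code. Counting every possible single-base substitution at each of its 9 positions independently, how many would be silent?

Codon 1 (CCC, Pro): 3 synonymous substitutions.
Codon 2 (UGC, Cys): 1 synonymous substitution.
Codon 3 (UGC, Cys): 1 synonymous substitution.
Total: 3 + 1 + 1 = 5.

5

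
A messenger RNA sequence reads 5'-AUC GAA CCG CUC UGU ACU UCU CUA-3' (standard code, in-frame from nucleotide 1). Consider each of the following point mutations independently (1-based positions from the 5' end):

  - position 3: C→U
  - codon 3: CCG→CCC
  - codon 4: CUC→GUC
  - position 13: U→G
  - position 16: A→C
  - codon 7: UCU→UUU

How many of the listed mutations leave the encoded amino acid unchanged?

2

Codon 1: AUC (Ile) → AUU (Ile) — synonymous.
Codon 3: CCG (Pro) → CCC (Pro) — synonymous.
Codon 4: CUC (Leu) → GUC (Val) — missense.
Codon 5: UGU (Cys) → GGU (Gly) — missense.
Codon 6: ACU (Thr) → CCU (Pro) — missense.
Codon 7: UCU (Ser) → UUU (Phe) — missense.
Synonymous: 2 of 6.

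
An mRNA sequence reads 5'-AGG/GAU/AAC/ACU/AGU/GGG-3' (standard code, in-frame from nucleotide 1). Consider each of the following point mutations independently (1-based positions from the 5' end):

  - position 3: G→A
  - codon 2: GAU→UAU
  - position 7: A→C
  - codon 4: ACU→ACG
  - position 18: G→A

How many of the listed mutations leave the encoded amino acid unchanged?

3

Codon 1: AGG (Arg) → AGA (Arg) — synonymous.
Codon 2: GAU (Asp) → UAU (Tyr) — missense.
Codon 3: AAC (Asn) → CAC (His) — missense.
Codon 4: ACU (Thr) → ACG (Thr) — synonymous.
Codon 6: GGG (Gly) → GGA (Gly) — synonymous.
Synonymous: 3 of 5.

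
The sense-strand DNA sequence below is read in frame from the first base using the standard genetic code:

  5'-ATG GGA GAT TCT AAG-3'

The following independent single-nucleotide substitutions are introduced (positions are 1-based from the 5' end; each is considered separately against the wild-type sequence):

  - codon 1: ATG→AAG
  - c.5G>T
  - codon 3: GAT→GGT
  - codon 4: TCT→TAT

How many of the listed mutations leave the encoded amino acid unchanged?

0

Codon 1: ATG (Met) → AAG (Lys) — missense.
Codon 2: GGA (Gly) → GTA (Val) — missense.
Codon 3: GAT (Asp) → GGT (Gly) — missense.
Codon 4: TCT (Ser) → TAT (Tyr) — missense.
Synonymous: 0 of 4.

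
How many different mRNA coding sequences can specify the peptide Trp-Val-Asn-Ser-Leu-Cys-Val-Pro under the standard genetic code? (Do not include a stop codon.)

Trp: 1 codon.
Val: 4 codons.
Asn: 2 codons.
Ser: 6 codons.
Leu: 6 codons.
Cys: 2 codons.
Val: 4 codons.
Pro: 4 codons.
1 × 4 × 2 × 6 × 6 × 2 × 4 × 4 = 9216.

9216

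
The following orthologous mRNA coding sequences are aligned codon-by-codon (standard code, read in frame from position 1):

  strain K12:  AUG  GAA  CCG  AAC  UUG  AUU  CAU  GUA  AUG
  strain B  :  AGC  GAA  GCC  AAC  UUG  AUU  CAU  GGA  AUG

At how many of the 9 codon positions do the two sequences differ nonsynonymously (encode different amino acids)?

Codon 1: AUG Met / AGC Ser — nonsynonymous.
Codon 2: GAA Glu / GAA Glu — identical.
Codon 3: CCG Pro / GCC Ala — nonsynonymous.
Codon 4: AAC Asn / AAC Asn — identical.
Codon 5: UUG Leu / UUG Leu — identical.
Codon 6: AUU Ile / AUU Ile — identical.
Codon 7: CAU His / CAU His — identical.
Codon 8: GUA Val / GGA Gly — nonsynonymous.
Codon 9: AUG Met / AUG Met — identical.
Nonsynonymous differences: 3.

3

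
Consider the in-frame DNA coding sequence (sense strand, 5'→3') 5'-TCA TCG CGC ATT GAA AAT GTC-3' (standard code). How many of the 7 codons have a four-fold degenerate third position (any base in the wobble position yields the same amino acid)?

Codon 1 TCA (Ser): third position 4-fold.
Codon 2 TCG (Ser): third position 4-fold.
Codon 3 CGC (Arg): third position 4-fold.
Codon 4 ATT (Ile): third position 3-fold.
Codon 5 GAA (Glu): third position 2-fold.
Codon 6 AAT (Asn): third position 2-fold.
Codon 7 GTC (Val): third position 4-fold.
Four-fold degenerate third positions: 4.

4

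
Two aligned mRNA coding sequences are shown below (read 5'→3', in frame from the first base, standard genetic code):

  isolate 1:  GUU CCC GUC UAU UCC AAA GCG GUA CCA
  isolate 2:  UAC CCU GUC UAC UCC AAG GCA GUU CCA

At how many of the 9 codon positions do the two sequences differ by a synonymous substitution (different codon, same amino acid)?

5

Codon 1: GUU Val / UAC Tyr — nonsynonymous.
Codon 2: CCC Pro / CCU Pro — synonymous.
Codon 3: GUC Val / GUC Val — identical.
Codon 4: UAU Tyr / UAC Tyr — synonymous.
Codon 5: UCC Ser / UCC Ser — identical.
Codon 6: AAA Lys / AAG Lys — synonymous.
Codon 7: GCG Ala / GCA Ala — synonymous.
Codon 8: GUA Val / GUU Val — synonymous.
Codon 9: CCA Pro / CCA Pro — identical.
Synonymous differences: 5.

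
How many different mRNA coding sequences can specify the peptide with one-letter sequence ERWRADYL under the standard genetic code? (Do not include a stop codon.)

6912

Glu: 2 codons.
Arg: 6 codons.
Trp: 1 codon.
Arg: 6 codons.
Ala: 4 codons.
Asp: 2 codons.
Tyr: 2 codons.
Leu: 6 codons.
2 × 6 × 1 × 6 × 4 × 2 × 2 × 6 = 6912.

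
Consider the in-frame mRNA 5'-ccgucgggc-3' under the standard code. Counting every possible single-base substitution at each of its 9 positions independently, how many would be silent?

Codon 1 (CCG, Pro): 3 synonymous substitutions.
Codon 2 (UCG, Ser): 3 synonymous substitutions.
Codon 3 (GGC, Gly): 3 synonymous substitutions.
Total: 3 + 3 + 3 = 9.

9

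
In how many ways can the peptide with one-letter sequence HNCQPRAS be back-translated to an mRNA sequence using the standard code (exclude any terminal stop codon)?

9216

His: 2 codons.
Asn: 2 codons.
Cys: 2 codons.
Gln: 2 codons.
Pro: 4 codons.
Arg: 6 codons.
Ala: 4 codons.
Ser: 6 codons.
2 × 2 × 2 × 2 × 4 × 6 × 4 × 6 = 9216.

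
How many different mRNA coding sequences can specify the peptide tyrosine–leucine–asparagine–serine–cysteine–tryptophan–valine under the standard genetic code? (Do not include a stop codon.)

1152

Tyr: 2 codons.
Leu: 6 codons.
Asn: 2 codons.
Ser: 6 codons.
Cys: 2 codons.
Trp: 1 codon.
Val: 4 codons.
2 × 6 × 2 × 6 × 2 × 1 × 4 = 1152.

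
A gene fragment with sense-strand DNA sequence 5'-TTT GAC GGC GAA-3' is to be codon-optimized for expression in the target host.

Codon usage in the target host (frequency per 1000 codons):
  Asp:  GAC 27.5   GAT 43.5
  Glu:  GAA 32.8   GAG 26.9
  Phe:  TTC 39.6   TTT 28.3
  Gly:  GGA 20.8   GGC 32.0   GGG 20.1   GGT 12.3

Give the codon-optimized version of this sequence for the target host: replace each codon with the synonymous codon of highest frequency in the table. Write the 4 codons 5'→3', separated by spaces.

Codon 1 (Phe): best is TTC at 39.6.
Codon 2 (Asp): best is GAT at 43.5.
Codon 3 (Gly): best is GGC at 32.0.
Codon 4 (Glu): best is GAA at 32.8.

TTC GAT GGC GAA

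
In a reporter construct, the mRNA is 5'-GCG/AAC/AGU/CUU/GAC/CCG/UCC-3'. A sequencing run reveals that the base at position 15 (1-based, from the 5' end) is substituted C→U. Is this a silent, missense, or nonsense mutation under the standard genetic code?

Position 15 falls in codon 5: GAC → Asp.
After the substitution the codon is GAU → Asp.
Both encode Asp, so the change is synonymous.

silent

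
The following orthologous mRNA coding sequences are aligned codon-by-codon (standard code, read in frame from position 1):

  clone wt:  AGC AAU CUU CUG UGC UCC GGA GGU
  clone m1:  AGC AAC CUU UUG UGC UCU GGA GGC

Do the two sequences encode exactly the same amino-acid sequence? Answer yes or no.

Codon 1: AGC Ser / AGC Ser — identical.
Codon 2: AAU Asn / AAC Asn — synonymous.
Codon 3: CUU Leu / CUU Leu — identical.
Codon 4: CUG Leu / UUG Leu — synonymous.
Codon 5: UGC Cys / UGC Cys — identical.
Codon 6: UCC Ser / UCU Ser — synonymous.
Codon 7: GGA Gly / GGA Gly — identical.
Codon 8: GGU Gly / GGC Gly — synonymous.
Nonsynonymous differences: 0 → same protein.

yes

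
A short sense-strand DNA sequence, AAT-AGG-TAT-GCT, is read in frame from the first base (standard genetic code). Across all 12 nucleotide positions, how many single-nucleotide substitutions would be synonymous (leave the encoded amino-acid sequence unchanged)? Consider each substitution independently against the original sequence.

7

Codon 1 (AAT, Asn): 1 synonymous substitution.
Codon 2 (AGG, Arg): 2 synonymous substitutions.
Codon 3 (TAT, Tyr): 1 synonymous substitution.
Codon 4 (GCT, Ala): 3 synonymous substitutions.
Total: 1 + 2 + 1 + 3 = 7.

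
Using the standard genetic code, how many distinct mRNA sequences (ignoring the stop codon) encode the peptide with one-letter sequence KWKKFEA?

128

Lys: 2 codons.
Trp: 1 codon.
Lys: 2 codons.
Lys: 2 codons.
Phe: 2 codons.
Glu: 2 codons.
Ala: 4 codons.
2 × 1 × 2 × 2 × 2 × 2 × 4 = 128.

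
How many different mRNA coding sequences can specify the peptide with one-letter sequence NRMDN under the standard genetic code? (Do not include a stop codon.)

Asn: 2 codons.
Arg: 6 codons.
Met: 1 codon.
Asp: 2 codons.
Asn: 2 codons.
2 × 6 × 1 × 2 × 2 = 48.

48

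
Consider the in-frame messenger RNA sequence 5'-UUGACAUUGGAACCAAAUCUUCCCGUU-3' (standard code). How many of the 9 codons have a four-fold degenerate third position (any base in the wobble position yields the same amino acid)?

5

Codon 1 UUG (Leu): third position 2-fold.
Codon 2 ACA (Thr): third position 4-fold.
Codon 3 UUG (Leu): third position 2-fold.
Codon 4 GAA (Glu): third position 2-fold.
Codon 5 CCA (Pro): third position 4-fold.
Codon 6 AAU (Asn): third position 2-fold.
Codon 7 CUU (Leu): third position 4-fold.
Codon 8 CCC (Pro): third position 4-fold.
Codon 9 GUU (Val): third position 4-fold.
Four-fold degenerate third positions: 5.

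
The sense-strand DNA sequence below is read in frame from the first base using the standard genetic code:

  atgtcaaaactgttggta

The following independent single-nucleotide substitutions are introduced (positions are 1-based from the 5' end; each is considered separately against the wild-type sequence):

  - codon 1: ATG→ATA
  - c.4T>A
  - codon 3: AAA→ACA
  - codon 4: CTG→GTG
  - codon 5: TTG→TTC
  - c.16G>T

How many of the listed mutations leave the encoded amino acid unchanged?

Codon 1: ATG (Met) → ATA (Ile) — missense.
Codon 2: TCA (Ser) → ACA (Thr) — missense.
Codon 3: AAA (Lys) → ACA (Thr) — missense.
Codon 4: CTG (Leu) → GTG (Val) — missense.
Codon 5: TTG (Leu) → TTC (Phe) — missense.
Codon 6: GTA (Val) → TTA (Leu) — missense.
Synonymous: 0 of 6.

0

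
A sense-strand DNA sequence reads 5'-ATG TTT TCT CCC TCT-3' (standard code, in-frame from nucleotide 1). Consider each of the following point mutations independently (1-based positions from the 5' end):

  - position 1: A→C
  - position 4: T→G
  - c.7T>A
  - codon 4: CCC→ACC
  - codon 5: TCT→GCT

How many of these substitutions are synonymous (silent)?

Codon 1: ATG (Met) → CTG (Leu) — missense.
Codon 2: TTT (Phe) → GTT (Val) — missense.
Codon 3: TCT (Ser) → ACT (Thr) — missense.
Codon 4: CCC (Pro) → ACC (Thr) — missense.
Codon 5: TCT (Ser) → GCT (Ala) — missense.
Synonymous: 0 of 5.

0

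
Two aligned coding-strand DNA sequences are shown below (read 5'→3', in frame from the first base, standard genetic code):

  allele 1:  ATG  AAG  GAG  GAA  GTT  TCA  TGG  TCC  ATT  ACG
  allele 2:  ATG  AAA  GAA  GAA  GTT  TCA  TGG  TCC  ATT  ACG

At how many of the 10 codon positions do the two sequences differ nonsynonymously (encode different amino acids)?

0

Codon 1: ATG Met / ATG Met — identical.
Codon 2: AAG Lys / AAA Lys — synonymous.
Codon 3: GAG Glu / GAA Glu — synonymous.
Codon 4: GAA Glu / GAA Glu — identical.
Codon 5: GTT Val / GTT Val — identical.
Codon 6: TCA Ser / TCA Ser — identical.
Codon 7: TGG Trp / TGG Trp — identical.
Codon 8: TCC Ser / TCC Ser — identical.
Codon 9: ATT Ile / ATT Ile — identical.
Codon 10: ACG Thr / ACG Thr — identical.
Nonsynonymous differences: 0.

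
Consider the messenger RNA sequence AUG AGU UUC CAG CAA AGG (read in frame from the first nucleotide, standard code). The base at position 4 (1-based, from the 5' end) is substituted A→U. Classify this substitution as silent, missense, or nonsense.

Position 4 falls in codon 2: AGU → Ser.
After the substitution the codon is UGU → Cys.
Ser ≠ Cys, so this is a missense mutation.

missense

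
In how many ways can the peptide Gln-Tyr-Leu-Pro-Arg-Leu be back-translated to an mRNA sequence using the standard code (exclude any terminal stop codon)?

3456

Gln: 2 codons.
Tyr: 2 codons.
Leu: 6 codons.
Pro: 4 codons.
Arg: 6 codons.
Leu: 6 codons.
2 × 2 × 6 × 4 × 6 × 6 = 3456.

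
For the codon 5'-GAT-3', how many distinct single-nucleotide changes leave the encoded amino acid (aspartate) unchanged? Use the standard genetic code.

Position 1: none → 0 synonymous.
Position 2: none → 0 synonymous.
Position 3: GAC → 1 synonymous.
Total: 0 + 0 + 1 = 1.

1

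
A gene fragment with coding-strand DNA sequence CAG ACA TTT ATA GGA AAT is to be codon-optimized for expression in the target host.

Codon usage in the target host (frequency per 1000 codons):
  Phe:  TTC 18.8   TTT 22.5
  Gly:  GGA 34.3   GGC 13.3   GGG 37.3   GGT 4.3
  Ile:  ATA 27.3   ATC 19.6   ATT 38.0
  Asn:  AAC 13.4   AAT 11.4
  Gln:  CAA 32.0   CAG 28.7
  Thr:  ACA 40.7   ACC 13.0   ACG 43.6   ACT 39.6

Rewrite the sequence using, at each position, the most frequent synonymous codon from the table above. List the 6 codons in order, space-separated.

Codon 1 (Gln): best is CAA at 32.0.
Codon 2 (Thr): best is ACG at 43.6.
Codon 3 (Phe): best is TTT at 22.5.
Codon 4 (Ile): best is ATT at 38.0.
Codon 5 (Gly): best is GGG at 37.3.
Codon 6 (Asn): best is AAC at 13.4.

CAA ACG TTT ATT GGG AAC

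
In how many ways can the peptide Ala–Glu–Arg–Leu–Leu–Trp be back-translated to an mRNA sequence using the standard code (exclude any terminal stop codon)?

1728

Ala: 4 codons.
Glu: 2 codons.
Arg: 6 codons.
Leu: 6 codons.
Leu: 6 codons.
Trp: 1 codon.
4 × 2 × 6 × 6 × 6 × 1 = 1728.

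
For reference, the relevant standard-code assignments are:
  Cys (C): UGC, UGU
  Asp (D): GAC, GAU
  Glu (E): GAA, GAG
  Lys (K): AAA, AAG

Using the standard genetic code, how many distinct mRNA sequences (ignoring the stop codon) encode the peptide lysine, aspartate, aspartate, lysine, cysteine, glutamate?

Lys: 2 codons.
Asp: 2 codons.
Asp: 2 codons.
Lys: 2 codons.
Cys: 2 codons.
Glu: 2 codons.
2 × 2 × 2 × 2 × 2 × 2 = 64.

64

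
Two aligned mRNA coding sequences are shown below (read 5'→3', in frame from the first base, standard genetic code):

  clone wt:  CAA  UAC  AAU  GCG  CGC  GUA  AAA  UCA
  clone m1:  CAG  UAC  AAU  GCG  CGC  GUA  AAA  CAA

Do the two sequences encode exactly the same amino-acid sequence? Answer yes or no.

no

Codon 1: CAA Gln / CAG Gln — synonymous.
Codon 2: UAC Tyr / UAC Tyr — identical.
Codon 3: AAU Asn / AAU Asn — identical.
Codon 4: GCG Ala / GCG Ala — identical.
Codon 5: CGC Arg / CGC Arg — identical.
Codon 6: GUA Val / GUA Val — identical.
Codon 7: AAA Lys / AAA Lys — identical.
Codon 8: UCA Ser / CAA Gln — nonsynonymous.
Nonsynonymous differences: 1 → different protein.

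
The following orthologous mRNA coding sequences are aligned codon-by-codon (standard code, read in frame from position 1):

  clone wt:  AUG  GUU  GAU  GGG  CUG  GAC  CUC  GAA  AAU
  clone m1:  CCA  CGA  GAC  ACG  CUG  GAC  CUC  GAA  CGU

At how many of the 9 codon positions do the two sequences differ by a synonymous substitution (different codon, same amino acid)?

Codon 1: AUG Met / CCA Pro — nonsynonymous.
Codon 2: GUU Val / CGA Arg — nonsynonymous.
Codon 3: GAU Asp / GAC Asp — synonymous.
Codon 4: GGG Gly / ACG Thr — nonsynonymous.
Codon 5: CUG Leu / CUG Leu — identical.
Codon 6: GAC Asp / GAC Asp — identical.
Codon 7: CUC Leu / CUC Leu — identical.
Codon 8: GAA Glu / GAA Glu — identical.
Codon 9: AAU Asn / CGU Arg — nonsynonymous.
Synonymous differences: 1.

1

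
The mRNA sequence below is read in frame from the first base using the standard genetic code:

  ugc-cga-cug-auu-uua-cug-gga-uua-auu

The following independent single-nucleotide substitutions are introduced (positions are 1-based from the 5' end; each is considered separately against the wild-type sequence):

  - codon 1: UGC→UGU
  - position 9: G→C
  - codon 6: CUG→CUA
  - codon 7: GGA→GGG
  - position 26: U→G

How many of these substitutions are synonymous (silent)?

4

Codon 1: UGC (Cys) → UGU (Cys) — synonymous.
Codon 3: CUG (Leu) → CUC (Leu) — synonymous.
Codon 6: CUG (Leu) → CUA (Leu) — synonymous.
Codon 7: GGA (Gly) → GGG (Gly) — synonymous.
Codon 9: AUU (Ile) → AGU (Ser) — missense.
Synonymous: 4 of 5.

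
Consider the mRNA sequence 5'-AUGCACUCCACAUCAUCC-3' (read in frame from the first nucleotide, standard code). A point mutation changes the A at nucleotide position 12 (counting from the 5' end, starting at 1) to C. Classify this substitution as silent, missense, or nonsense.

silent

Position 12 falls in codon 4: ACA → Thr.
After the substitution the codon is ACC → Thr.
Both encode Thr, so the change is synonymous.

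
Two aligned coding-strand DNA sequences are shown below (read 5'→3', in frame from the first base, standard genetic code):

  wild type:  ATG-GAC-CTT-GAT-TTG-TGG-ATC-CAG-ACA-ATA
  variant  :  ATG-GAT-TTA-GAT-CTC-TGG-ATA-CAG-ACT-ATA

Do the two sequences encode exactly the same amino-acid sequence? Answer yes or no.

yes

Codon 1: ATG Met / ATG Met — identical.
Codon 2: GAC Asp / GAT Asp — synonymous.
Codon 3: CTT Leu / TTA Leu — synonymous.
Codon 4: GAT Asp / GAT Asp — identical.
Codon 5: TTG Leu / CTC Leu — synonymous.
Codon 6: TGG Trp / TGG Trp — identical.
Codon 7: ATC Ile / ATA Ile — synonymous.
Codon 8: CAG Gln / CAG Gln — identical.
Codon 9: ACA Thr / ACT Thr — synonymous.
Codon 10: ATA Ile / ATA Ile — identical.
Nonsynonymous differences: 0 → same protein.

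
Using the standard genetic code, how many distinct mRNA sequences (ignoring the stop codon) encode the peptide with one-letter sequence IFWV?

24

Ile: 3 codons.
Phe: 2 codons.
Trp: 1 codon.
Val: 4 codons.
3 × 2 × 1 × 4 = 24.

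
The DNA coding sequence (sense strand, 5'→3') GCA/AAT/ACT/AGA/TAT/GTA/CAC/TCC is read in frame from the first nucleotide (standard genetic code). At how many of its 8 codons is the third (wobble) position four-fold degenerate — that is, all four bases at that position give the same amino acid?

4

Codon 1 GCA (Ala): third position 4-fold.
Codon 2 AAT (Asn): third position 2-fold.
Codon 3 ACT (Thr): third position 4-fold.
Codon 4 AGA (Arg): third position 2-fold.
Codon 5 TAT (Tyr): third position 2-fold.
Codon 6 GTA (Val): third position 4-fold.
Codon 7 CAC (His): third position 2-fold.
Codon 8 TCC (Ser): third position 4-fold.
Four-fold degenerate third positions: 4.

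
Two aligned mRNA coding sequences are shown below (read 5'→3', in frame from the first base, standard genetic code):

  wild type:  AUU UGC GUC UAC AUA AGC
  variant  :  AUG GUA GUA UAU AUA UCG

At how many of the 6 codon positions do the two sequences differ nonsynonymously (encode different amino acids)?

2

Codon 1: AUU Ile / AUG Met — nonsynonymous.
Codon 2: UGC Cys / GUA Val — nonsynonymous.
Codon 3: GUC Val / GUA Val — synonymous.
Codon 4: UAC Tyr / UAU Tyr — synonymous.
Codon 5: AUA Ile / AUA Ile — identical.
Codon 6: AGC Ser / UCG Ser — synonymous.
Nonsynonymous differences: 2.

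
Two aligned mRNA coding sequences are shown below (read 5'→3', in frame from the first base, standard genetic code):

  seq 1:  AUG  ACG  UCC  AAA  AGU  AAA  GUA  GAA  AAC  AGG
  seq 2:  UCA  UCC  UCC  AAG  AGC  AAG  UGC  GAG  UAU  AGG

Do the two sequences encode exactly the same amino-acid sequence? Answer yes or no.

Codon 1: AUG Met / UCA Ser — nonsynonymous.
Codon 2: ACG Thr / UCC Ser — nonsynonymous.
Codon 3: UCC Ser / UCC Ser — identical.
Codon 4: AAA Lys / AAG Lys — synonymous.
Codon 5: AGU Ser / AGC Ser — synonymous.
Codon 6: AAA Lys / AAG Lys — synonymous.
Codon 7: GUA Val / UGC Cys — nonsynonymous.
Codon 8: GAA Glu / GAG Glu — synonymous.
Codon 9: AAC Asn / UAU Tyr — nonsynonymous.
Codon 10: AGG Arg / AGG Arg — identical.
Nonsynonymous differences: 4 → different protein.

no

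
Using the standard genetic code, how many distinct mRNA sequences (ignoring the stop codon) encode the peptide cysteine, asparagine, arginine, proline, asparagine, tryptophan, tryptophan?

192

Cys: 2 codons.
Asn: 2 codons.
Arg: 6 codons.
Pro: 4 codons.
Asn: 2 codons.
Trp: 1 codon.
Trp: 1 codon.
2 × 2 × 6 × 4 × 2 × 1 × 1 = 192.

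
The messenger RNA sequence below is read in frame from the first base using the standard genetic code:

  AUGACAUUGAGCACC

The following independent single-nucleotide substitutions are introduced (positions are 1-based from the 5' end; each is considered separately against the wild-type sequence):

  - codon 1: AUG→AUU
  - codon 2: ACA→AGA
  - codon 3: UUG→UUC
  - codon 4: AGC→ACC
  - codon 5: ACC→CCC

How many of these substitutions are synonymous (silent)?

0

Codon 1: AUG (Met) → AUU (Ile) — missense.
Codon 2: ACA (Thr) → AGA (Arg) — missense.
Codon 3: UUG (Leu) → UUC (Phe) — missense.
Codon 4: AGC (Ser) → ACC (Thr) — missense.
Codon 5: ACC (Thr) → CCC (Pro) — missense.
Synonymous: 0 of 5.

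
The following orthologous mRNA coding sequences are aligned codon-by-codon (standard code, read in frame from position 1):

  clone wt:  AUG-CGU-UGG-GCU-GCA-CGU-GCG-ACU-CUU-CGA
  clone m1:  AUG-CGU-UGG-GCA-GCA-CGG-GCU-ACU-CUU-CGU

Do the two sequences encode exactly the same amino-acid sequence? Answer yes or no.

Codon 1: AUG Met / AUG Met — identical.
Codon 2: CGU Arg / CGU Arg — identical.
Codon 3: UGG Trp / UGG Trp — identical.
Codon 4: GCU Ala / GCA Ala — synonymous.
Codon 5: GCA Ala / GCA Ala — identical.
Codon 6: CGU Arg / CGG Arg — synonymous.
Codon 7: GCG Ala / GCU Ala — synonymous.
Codon 8: ACU Thr / ACU Thr — identical.
Codon 9: CUU Leu / CUU Leu — identical.
Codon 10: CGA Arg / CGU Arg — synonymous.
Nonsynonymous differences: 0 → same protein.

yes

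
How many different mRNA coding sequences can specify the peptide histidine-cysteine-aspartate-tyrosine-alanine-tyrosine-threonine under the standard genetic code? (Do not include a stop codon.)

His: 2 codons.
Cys: 2 codons.
Asp: 2 codons.
Tyr: 2 codons.
Ala: 4 codons.
Tyr: 2 codons.
Thr: 4 codons.
2 × 2 × 2 × 2 × 4 × 2 × 4 = 512.

512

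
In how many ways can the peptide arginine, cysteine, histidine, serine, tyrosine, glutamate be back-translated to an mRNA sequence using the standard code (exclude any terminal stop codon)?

Arg: 6 codons.
Cys: 2 codons.
His: 2 codons.
Ser: 6 codons.
Tyr: 2 codons.
Glu: 2 codons.
6 × 2 × 2 × 6 × 2 × 2 = 576.

576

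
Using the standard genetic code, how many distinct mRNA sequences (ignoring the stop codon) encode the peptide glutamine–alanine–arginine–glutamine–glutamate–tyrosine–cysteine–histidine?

Gln: 2 codons.
Ala: 4 codons.
Arg: 6 codons.
Gln: 2 codons.
Glu: 2 codons.
Tyr: 2 codons.
Cys: 2 codons.
His: 2 codons.
2 × 4 × 6 × 2 × 2 × 2 × 2 × 2 = 1536.

1536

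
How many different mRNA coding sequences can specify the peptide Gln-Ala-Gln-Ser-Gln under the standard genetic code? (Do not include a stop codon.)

192

Gln: 2 codons.
Ala: 4 codons.
Gln: 2 codons.
Ser: 6 codons.
Gln: 2 codons.
2 × 4 × 2 × 6 × 2 = 192.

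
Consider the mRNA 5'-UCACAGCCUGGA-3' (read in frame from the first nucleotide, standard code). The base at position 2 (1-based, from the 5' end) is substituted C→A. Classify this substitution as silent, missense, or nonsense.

nonsense

Position 2 falls in codon 1: UCA → Ser.
After the substitution the codon is UAA → Stop.
The new codon is a stop codon, so this is a nonsense mutation.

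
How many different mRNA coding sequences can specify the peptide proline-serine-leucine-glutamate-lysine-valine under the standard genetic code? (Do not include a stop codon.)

Pro: 4 codons.
Ser: 6 codons.
Leu: 6 codons.
Glu: 2 codons.
Lys: 2 codons.
Val: 4 codons.
4 × 6 × 6 × 2 × 2 × 4 = 2304.

2304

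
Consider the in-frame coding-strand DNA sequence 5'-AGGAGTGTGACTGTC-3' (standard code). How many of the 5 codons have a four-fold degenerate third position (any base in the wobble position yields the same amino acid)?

3

Codon 1 AGG (Arg): third position 2-fold.
Codon 2 AGT (Ser): third position 2-fold.
Codon 3 GTG (Val): third position 4-fold.
Codon 4 ACT (Thr): third position 4-fold.
Codon 5 GTC (Val): third position 4-fold.
Four-fold degenerate third positions: 3.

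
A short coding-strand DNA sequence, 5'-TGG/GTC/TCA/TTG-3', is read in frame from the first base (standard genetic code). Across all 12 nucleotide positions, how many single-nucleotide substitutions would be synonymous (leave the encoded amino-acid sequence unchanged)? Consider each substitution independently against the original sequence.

8

Codon 1 (TGG, Trp): 0 synonymous substitutions.
Codon 2 (GTC, Val): 3 synonymous substitutions.
Codon 3 (TCA, Ser): 3 synonymous substitutions.
Codon 4 (TTG, Leu): 2 synonymous substitutions.
Total: 0 + 3 + 3 + 2 = 8.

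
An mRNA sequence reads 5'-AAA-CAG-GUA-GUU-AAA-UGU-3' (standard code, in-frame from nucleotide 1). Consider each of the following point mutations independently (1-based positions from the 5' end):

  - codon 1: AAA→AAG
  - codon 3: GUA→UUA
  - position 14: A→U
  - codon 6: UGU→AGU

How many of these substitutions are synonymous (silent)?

1

Codon 1: AAA (Lys) → AAG (Lys) — synonymous.
Codon 3: GUA (Val) → UUA (Leu) — missense.
Codon 5: AAA (Lys) → AUA (Ile) — missense.
Codon 6: UGU (Cys) → AGU (Ser) — missense.
Synonymous: 1 of 4.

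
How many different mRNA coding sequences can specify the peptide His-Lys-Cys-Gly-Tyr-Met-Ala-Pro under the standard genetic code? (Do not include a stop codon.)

1024

His: 2 codons.
Lys: 2 codons.
Cys: 2 codons.
Gly: 4 codons.
Tyr: 2 codons.
Met: 1 codon.
Ala: 4 codons.
Pro: 4 codons.
2 × 2 × 2 × 4 × 2 × 1 × 4 × 4 = 1024.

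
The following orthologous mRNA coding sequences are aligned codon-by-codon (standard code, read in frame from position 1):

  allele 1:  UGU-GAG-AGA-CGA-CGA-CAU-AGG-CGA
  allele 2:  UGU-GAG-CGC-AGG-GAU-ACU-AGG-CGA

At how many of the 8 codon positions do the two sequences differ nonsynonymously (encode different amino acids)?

2

Codon 1: UGU Cys / UGU Cys — identical.
Codon 2: GAG Glu / GAG Glu — identical.
Codon 3: AGA Arg / CGC Arg — synonymous.
Codon 4: CGA Arg / AGG Arg — synonymous.
Codon 5: CGA Arg / GAU Asp — nonsynonymous.
Codon 6: CAU His / ACU Thr — nonsynonymous.
Codon 7: AGG Arg / AGG Arg — identical.
Codon 8: CGA Arg / CGA Arg — identical.
Nonsynonymous differences: 2.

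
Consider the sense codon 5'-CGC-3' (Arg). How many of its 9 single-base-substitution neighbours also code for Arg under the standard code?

Position 1: none → 0 synonymous.
Position 2: none → 0 synonymous.
Position 3: CGT, CGA, CGG → 3 synonymous.
Total: 0 + 0 + 3 = 3.

3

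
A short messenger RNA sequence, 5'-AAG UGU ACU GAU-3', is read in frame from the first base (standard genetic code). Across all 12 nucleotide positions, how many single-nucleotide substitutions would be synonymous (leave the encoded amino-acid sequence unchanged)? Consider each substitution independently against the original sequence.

6

Codon 1 (AAG, Lys): 1 synonymous substitution.
Codon 2 (UGU, Cys): 1 synonymous substitution.
Codon 3 (ACU, Thr): 3 synonymous substitutions.
Codon 4 (GAU, Asp): 1 synonymous substitution.
Total: 1 + 1 + 3 + 1 = 6.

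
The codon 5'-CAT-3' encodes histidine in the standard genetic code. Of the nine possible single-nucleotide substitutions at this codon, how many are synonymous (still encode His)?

1

Position 1: none → 0 synonymous.
Position 2: none → 0 synonymous.
Position 3: CAC → 1 synonymous.
Total: 0 + 0 + 1 = 1.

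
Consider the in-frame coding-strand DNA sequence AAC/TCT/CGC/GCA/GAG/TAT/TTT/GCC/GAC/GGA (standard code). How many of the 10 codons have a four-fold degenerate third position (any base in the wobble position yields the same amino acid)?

Codon 1 AAC (Asn): third position 2-fold.
Codon 2 TCT (Ser): third position 4-fold.
Codon 3 CGC (Arg): third position 4-fold.
Codon 4 GCA (Ala): third position 4-fold.
Codon 5 GAG (Glu): third position 2-fold.
Codon 6 TAT (Tyr): third position 2-fold.
Codon 7 TTT (Phe): third position 2-fold.
Codon 8 GCC (Ala): third position 4-fold.
Codon 9 GAC (Asp): third position 2-fold.
Codon 10 GGA (Gly): third position 4-fold.
Four-fold degenerate third positions: 5.

5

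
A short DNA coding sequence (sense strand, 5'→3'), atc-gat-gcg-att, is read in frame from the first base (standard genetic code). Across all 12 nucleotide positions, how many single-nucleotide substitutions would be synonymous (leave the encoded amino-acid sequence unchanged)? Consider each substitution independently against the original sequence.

8

Codon 1 (ATC, Ile): 2 synonymous substitutions.
Codon 2 (GAT, Asp): 1 synonymous substitution.
Codon 3 (GCG, Ala): 3 synonymous substitutions.
Codon 4 (ATT, Ile): 2 synonymous substitutions.
Total: 2 + 1 + 3 + 2 = 8.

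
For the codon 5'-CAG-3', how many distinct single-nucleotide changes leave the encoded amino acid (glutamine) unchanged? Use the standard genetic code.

1

Position 1: none → 0 synonymous.
Position 2: none → 0 synonymous.
Position 3: CAA → 1 synonymous.
Total: 0 + 0 + 1 = 1.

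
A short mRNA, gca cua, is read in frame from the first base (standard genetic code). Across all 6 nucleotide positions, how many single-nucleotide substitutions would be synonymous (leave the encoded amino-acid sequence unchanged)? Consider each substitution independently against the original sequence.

7

Codon 1 (GCA, Ala): 3 synonymous substitutions.
Codon 2 (CUA, Leu): 4 synonymous substitutions.
Total: 3 + 4 = 7.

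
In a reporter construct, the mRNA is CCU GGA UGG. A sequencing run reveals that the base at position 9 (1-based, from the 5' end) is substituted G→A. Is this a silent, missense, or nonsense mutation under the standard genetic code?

nonsense

Position 9 falls in codon 3: UGG → Trp.
After the substitution the codon is UGA → Stop.
The new codon is a stop codon, so this is a nonsense mutation.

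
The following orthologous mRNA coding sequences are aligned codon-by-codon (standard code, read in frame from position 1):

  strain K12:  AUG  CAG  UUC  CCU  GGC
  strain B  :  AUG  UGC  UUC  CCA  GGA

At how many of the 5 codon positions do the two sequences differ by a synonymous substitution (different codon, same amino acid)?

Codon 1: AUG Met / AUG Met — identical.
Codon 2: CAG Gln / UGC Cys — nonsynonymous.
Codon 3: UUC Phe / UUC Phe — identical.
Codon 4: CCU Pro / CCA Pro — synonymous.
Codon 5: GGC Gly / GGA Gly — synonymous.
Synonymous differences: 2.

2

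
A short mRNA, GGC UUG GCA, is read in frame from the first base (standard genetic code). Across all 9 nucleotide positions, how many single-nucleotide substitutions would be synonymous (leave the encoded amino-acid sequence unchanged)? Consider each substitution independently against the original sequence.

8

Codon 1 (GGC, Gly): 3 synonymous substitutions.
Codon 2 (UUG, Leu): 2 synonymous substitutions.
Codon 3 (GCA, Ala): 3 synonymous substitutions.
Total: 3 + 2 + 3 = 8.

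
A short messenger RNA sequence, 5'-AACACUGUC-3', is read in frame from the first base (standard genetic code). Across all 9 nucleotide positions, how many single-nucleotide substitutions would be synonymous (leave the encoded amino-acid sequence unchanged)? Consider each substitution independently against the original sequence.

7

Codon 1 (AAC, Asn): 1 synonymous substitution.
Codon 2 (ACU, Thr): 3 synonymous substitutions.
Codon 3 (GUC, Val): 3 synonymous substitutions.
Total: 1 + 3 + 3 = 7.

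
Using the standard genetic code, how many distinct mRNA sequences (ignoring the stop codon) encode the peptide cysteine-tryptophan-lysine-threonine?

16

Cys: 2 codons.
Trp: 1 codon.
Lys: 2 codons.
Thr: 4 codons.
2 × 1 × 2 × 4 = 16.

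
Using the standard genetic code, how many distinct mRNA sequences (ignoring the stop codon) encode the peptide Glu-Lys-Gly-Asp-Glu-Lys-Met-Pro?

512

Glu: 2 codons.
Lys: 2 codons.
Gly: 4 codons.
Asp: 2 codons.
Glu: 2 codons.
Lys: 2 codons.
Met: 1 codon.
Pro: 4 codons.
2 × 2 × 4 × 2 × 2 × 2 × 1 × 4 = 512.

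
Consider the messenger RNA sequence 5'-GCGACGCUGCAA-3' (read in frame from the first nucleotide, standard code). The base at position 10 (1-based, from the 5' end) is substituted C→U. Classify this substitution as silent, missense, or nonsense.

nonsense

Position 10 falls in codon 4: CAA → Gln.
After the substitution the codon is UAA → Stop.
The new codon is a stop codon, so this is a nonsense mutation.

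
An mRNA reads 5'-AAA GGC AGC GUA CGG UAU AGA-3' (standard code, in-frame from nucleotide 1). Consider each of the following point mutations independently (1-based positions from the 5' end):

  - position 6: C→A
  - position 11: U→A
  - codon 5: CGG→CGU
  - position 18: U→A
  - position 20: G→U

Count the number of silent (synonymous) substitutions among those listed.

Codon 2: GGC (Gly) → GGA (Gly) — synonymous.
Codon 4: GUA (Val) → GAA (Glu) — missense.
Codon 5: CGG (Arg) → CGU (Arg) — synonymous.
Codon 6: UAU (Tyr) → UAA (Stop) — nonsense.
Codon 7: AGA (Arg) → AUA (Ile) — missense.
Synonymous: 2 of 5.

2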